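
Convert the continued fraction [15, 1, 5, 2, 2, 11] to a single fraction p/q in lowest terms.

Using pₖ = aₖpₖ₋₁ + pₖ₋₂ and qₖ = aₖqₖ₋₁ + qₖ₋₂:
  k=0: a=15, p=15, q=1
  k=1: a=1, p=16, q=1
  k=2: a=5, p=95, q=6
  k=3: a=2, p=206, q=13
  k=4: a=2, p=507, q=32
  k=5: a=11, p=5783, q=365

5783/365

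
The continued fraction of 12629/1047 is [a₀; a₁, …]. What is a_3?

3

12629 = 12·1047 + 65   →  a_0 = 12
1047 = 16·65 + 7   →  a_1 = 16
65 = 9·7 + 2   →  a_2 = 9
7 = 3·2 + 1   →  a_3 = 3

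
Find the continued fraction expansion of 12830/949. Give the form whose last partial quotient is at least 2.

12830 = 13×949 + 493
949 = 1×493 + 456
493 = 1×456 + 37
456 = 12×37 + 12
37 = 3×12 + 1
12 = 12×1 + 0  (stop)
So 12830/949 = [13; 1, 1, 12, 3, 12].

[13; 1, 1, 12, 3, 12]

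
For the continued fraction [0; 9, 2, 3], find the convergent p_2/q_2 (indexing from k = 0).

Using pₖ = aₖpₖ₋₁ + pₖ₋₂, qₖ = aₖqₖ₋₁ + qₖ₋₂ (with p₋₁=1, p₋₂=0, q₋₁=0, q₋₂=1):
  k=0: a=0, p=0, q=1
  k=1: a=9, p=1, q=9
  k=2: a=2, p=2, q=19

2/19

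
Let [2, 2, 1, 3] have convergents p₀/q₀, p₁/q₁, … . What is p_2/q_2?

7/3

Using pₖ = aₖpₖ₋₁ + pₖ₋₂, qₖ = aₖqₖ₋₁ + qₖ₋₂ (with p₋₁=1, p₋₂=0, q₋₁=0, q₋₂=1):
  k=0: a=2, p=2, q=1
  k=1: a=2, p=5, q=2
  k=2: a=1, p=7, q=3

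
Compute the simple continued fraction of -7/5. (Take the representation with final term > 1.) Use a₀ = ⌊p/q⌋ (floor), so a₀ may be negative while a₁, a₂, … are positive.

[-2; 1, 1, 2]

-7 = -2×5 + 3
5 = 1×3 + 2
3 = 1×2 + 1
2 = 2×1 + 0  (stop)
So -7/5 = [-2; 1, 1, 2].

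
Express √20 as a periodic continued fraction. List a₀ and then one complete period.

[4; 2, 8]

a₀ = ⌊√20⌋ = 4.
With m₀=0, d₀=1 and mₖ₊₁ = dₖaₖ − mₖ, dₖ₊₁ = (n − mₖ₊₁²)/dₖ, aₖ₊₁ = ⌊(a₀+mₖ₊₁)/dₖ₊₁⌋:
  k=1: m=4, d=4, a=2
  k=2: m=4, d=1, a=8
d=1 and a=2a₀=8 at k=2, so the next step gives (m, d) = (4, 4) again — its k=1 value — and the period has length 2.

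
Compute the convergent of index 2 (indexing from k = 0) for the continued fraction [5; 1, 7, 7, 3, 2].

Using pₖ = aₖpₖ₋₁ + pₖ₋₂, qₖ = aₖqₖ₋₁ + qₖ₋₂ (with p₋₁=1, p₋₂=0, q₋₁=0, q₋₂=1):
  k=0: a=5, p=5, q=1
  k=1: a=1, p=6, q=1
  k=2: a=7, p=47, q=8

47/8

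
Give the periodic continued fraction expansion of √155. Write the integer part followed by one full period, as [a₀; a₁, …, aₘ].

a₀ = ⌊√155⌋ = 12.

[12; 2, 4, 2, 24]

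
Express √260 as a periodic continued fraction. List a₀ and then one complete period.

[16; 8, 32]

a₀ = ⌊√260⌋ = 16.
With m₀=0, d₀=1 and mₖ₊₁ = dₖaₖ − mₖ, dₖ₊₁ = (n − mₖ₊₁²)/dₖ, aₖ₊₁ = ⌊(a₀+mₖ₊₁)/dₖ₊₁⌋:
  k=1: m=16, d=4, a=8
  k=2: m=16, d=1, a=32
d=1 and a=2a₀=32 at k=2, so the next step gives (m, d) = (16, 4) again — its k=1 value — and the period has length 2.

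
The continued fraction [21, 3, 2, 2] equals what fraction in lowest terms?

362/17

Using pₖ = aₖpₖ₋₁ + pₖ₋₂ and qₖ = aₖqₖ₋₁ + qₖ₋₂:
  k=0: a=21, p=21, q=1
  k=1: a=3, p=64, q=3
  k=2: a=2, p=149, q=7
  k=3: a=2, p=362, q=17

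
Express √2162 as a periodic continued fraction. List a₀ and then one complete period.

[46; 2, 92]

a₀ = ⌊√2162⌋ = 46.
With m₀=0, d₀=1 and mₖ₊₁ = dₖaₖ − mₖ, dₖ₊₁ = (n − mₖ₊₁²)/dₖ, aₖ₊₁ = ⌊(a₀+mₖ₊₁)/dₖ₊₁⌋:
  k=1: m=46, d=46, a=2
  k=2: m=46, d=1, a=92
d=1 and a=2a₀=92 at k=2, so the next step gives (m, d) = (46, 46) again — its k=1 value — and the period has length 2.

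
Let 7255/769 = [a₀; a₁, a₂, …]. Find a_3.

3

7255 = 9·769 + 334   →  a_0 = 9
769 = 2·334 + 101   →  a_1 = 2
334 = 3·101 + 31   →  a_2 = 3
101 = 3·31 + 8   →  a_3 = 3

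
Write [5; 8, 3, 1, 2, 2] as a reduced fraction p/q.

1101/215

Using pₖ = aₖpₖ₋₁ + pₖ₋₂ and qₖ = aₖqₖ₋₁ + qₖ₋₂:
  k=0: a=5, p=5, q=1
  k=1: a=8, p=41, q=8
  k=2: a=3, p=128, q=25
  k=3: a=1, p=169, q=33
  k=4: a=2, p=466, q=91
  k=5: a=2, p=1101, q=215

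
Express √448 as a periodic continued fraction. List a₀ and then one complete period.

[21; 6, 42]

a₀ = ⌊√448⌋ = 21.
With m₀=0, d₀=1 and mₖ₊₁ = dₖaₖ − mₖ, dₖ₊₁ = (n − mₖ₊₁²)/dₖ, aₖ₊₁ = ⌊(a₀+mₖ₊₁)/dₖ₊₁⌋:
  k=1: m=21, d=7, a=6
  k=2: m=21, d=1, a=42
d=1 and a=2a₀=42 at k=2, so the next step gives (m, d) = (21, 7) again — its k=1 value — and the period has length 2.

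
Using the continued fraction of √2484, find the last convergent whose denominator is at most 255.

√2484 = [49; 1, 5, 4, 5, 1, 98, …] (period length 6).
Convergents:
  p_0/q_0 = 49/1
  p_1/q_1 = 50/1
  p_2/q_2 = 299/6
  p_3/q_3 = 1246/25
  p_4/q_4 = 6529/131
  p_5/q_5 = 7775/156
  p_6/q_6 = 768479/15419
q_5 = 156 ≤ 255 < 15419 = q_6, so the answer is 7775/156.

7775/156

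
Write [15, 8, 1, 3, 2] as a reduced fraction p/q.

1194/79

Using pₖ = aₖpₖ₋₁ + pₖ₋₂ and qₖ = aₖqₖ₋₁ + qₖ₋₂:
  k=0: a=15, p=15, q=1
  k=1: a=8, p=121, q=8
  k=2: a=1, p=136, q=9
  k=3: a=3, p=529, q=35
  k=4: a=2, p=1194, q=79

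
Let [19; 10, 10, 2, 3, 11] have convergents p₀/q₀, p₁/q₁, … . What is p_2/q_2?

1929/101

Using pₖ = aₖpₖ₋₁ + pₖ₋₂, qₖ = aₖqₖ₋₁ + qₖ₋₂ (with p₋₁=1, p₋₂=0, q₋₁=0, q₋₂=1):
  k=0: a=19, p=19, q=1
  k=1: a=10, p=191, q=10
  k=2: a=10, p=1929, q=101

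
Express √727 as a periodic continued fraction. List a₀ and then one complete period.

[26; 1, 25, 1, 52]

a₀ = ⌊√727⌋ = 26.
With m₀=0, d₀=1 and mₖ₊₁ = dₖaₖ − mₖ, dₖ₊₁ = (n − mₖ₊₁²)/dₖ, aₖ₊₁ = ⌊(a₀+mₖ₊₁)/dₖ₊₁⌋:
  k=1: m=26, d=51, a=1
  k=2: m=25, d=2, a=25
  k=3: m=25, d=51, a=1
  k=4: m=26, d=1, a=52
d=1 and a=2a₀=52 at k=4, so the next step gives (m, d) = (26, 51) again — its k=1 value — and the period has length 4.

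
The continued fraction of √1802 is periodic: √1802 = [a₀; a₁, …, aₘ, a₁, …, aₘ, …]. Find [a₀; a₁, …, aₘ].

[42; 2, 4, 2, 84]

a₀ = ⌊√1802⌋ = 42.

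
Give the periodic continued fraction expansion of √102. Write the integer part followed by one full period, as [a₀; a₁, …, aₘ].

[10; 10, 20]

a₀ = ⌊√102⌋ = 10.
With m₀=0, d₀=1 and mₖ₊₁ = dₖaₖ − mₖ, dₖ₊₁ = (n − mₖ₊₁²)/dₖ, aₖ₊₁ = ⌊(a₀+mₖ₊₁)/dₖ₊₁⌋:
  k=1: m=10, d=2, a=10
  k=2: m=10, d=1, a=20
d=1 and a=2a₀=20 at k=2, so the next step gives (m, d) = (10, 2) again — its k=1 value — and the period has length 2.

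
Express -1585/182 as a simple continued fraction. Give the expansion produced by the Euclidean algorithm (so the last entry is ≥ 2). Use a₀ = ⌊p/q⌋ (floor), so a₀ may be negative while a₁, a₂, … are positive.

-1585 = -9·182 + 53
182 = 3·53 + 23
53 = 2·23 + 7
23 = 3·7 + 2
7 = 3·2 + 1
2 = 2·1 + 0  (stop)
So -1585/182 = [-9; 3, 2, 3, 3, 2].

[-9; 3, 2, 3, 3, 2]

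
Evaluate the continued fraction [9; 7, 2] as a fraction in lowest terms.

137/15

Fold from the inside: start with 2/1.
  7 + 1/2 = 15/2
  9 + 2/15 = 137/15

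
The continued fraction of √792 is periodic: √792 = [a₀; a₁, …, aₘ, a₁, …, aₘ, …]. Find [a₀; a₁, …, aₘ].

[28; 7, 56]

a₀ = ⌊√792⌋ = 28.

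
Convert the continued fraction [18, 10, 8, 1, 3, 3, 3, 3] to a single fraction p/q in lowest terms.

227901/12592

Using pₖ = aₖpₖ₋₁ + pₖ₋₂ and qₖ = aₖqₖ₋₁ + qₖ₋₂:
  k=0: a=18, p=18, q=1
  k=1: a=10, p=181, q=10
  k=2: a=8, p=1466, q=81
  k=3: a=1, p=1647, q=91
  k=4: a=3, p=6407, q=354
  k=5: a=3, p=20868, q=1153
  k=6: a=3, p=69011, q=3813
  k=7: a=3, p=227901, q=12592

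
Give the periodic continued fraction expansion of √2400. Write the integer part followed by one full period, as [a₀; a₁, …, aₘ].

a₀ = ⌊√2400⌋ = 48.
With m₀=0, d₀=1 and mₖ₊₁ = dₖaₖ − mₖ, dₖ₊₁ = (n − mₖ₊₁²)/dₖ, aₖ₊₁ = ⌊(a₀+mₖ₊₁)/dₖ₊₁⌋:
  k=1: m=48, d=96, a=1
  k=2: m=48, d=1, a=96
d=1 and a=2a₀=96 at k=2, so the next step gives (m, d) = (48, 96) again — its k=1 value — and the period has length 2.

[48; 1, 96]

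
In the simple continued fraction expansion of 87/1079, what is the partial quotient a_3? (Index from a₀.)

87 = 0·1079 + 87   →  a_0 = 0
1079 = 12·87 + 35   →  a_1 = 12
87 = 2·35 + 17   →  a_2 = 2
35 = 2·17 + 1   →  a_3 = 2

2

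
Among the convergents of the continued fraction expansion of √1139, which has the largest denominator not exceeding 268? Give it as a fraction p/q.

9011/267

√1139 = [33; 1, 2, 1, 66, …] (period length 4).
Convergents:
  p_0/q_0 = 33/1
  p_1/q_1 = 34/1
  p_2/q_2 = 101/3
  p_3/q_3 = 135/4
  p_4/q_4 = 9011/267
  p_5/q_5 = 9146/271
q_4 = 267 ≤ 268 < 271 = q_5, so the answer is 9011/267.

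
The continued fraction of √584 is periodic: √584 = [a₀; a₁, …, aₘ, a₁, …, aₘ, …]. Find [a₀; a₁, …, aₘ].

a₀ = ⌊√584⌋ = 24.

[24; 6, 48]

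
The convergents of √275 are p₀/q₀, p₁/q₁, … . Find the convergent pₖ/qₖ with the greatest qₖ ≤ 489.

√275 = [16; 1, 1, 2, 1, 1, 32, …] (period length 6).
Convergents:
  p_0/q_0 = 16/1
  p_1/q_1 = 17/1
  p_2/q_2 = 33/2
  p_3/q_3 = 83/5
  p_4/q_4 = 116/7
  p_5/q_5 = 199/12
  p_6/q_6 = 6484/391
  p_7/q_7 = 6683/403
  p_8/q_8 = 13167/794
q_7 = 403 ≤ 489 < 794 = q_8, so the answer is 6683/403.

6683/403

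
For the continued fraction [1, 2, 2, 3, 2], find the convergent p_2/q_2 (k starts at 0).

7/5

Using pₖ = aₖpₖ₋₁ + pₖ₋₂, qₖ = aₖqₖ₋₁ + qₖ₋₂ (with p₋₁=1, p₋₂=0, q₋₁=0, q₋₂=1):
  k=0: a=1, p=1, q=1
  k=1: a=2, p=3, q=2
  k=2: a=2, p=7, q=5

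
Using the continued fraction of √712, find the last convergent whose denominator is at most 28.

√712 = [26; 1, 2, 6, 2, 1, 52, …] (period length 6).
Convergents:
  p_0/q_0 = 26/1
  p_1/q_1 = 27/1
  p_2/q_2 = 80/3
  p_3/q_3 = 507/19
  p_4/q_4 = 1094/41
q_3 = 19 ≤ 28 < 41 = q_4, so the answer is 507/19.

507/19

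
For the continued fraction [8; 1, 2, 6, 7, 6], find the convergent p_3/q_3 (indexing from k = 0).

Using pₖ = aₖpₖ₋₁ + pₖ₋₂, qₖ = aₖqₖ₋₁ + qₖ₋₂ (with p₋₁=1, p₋₂=0, q₋₁=0, q₋₂=1):
  k=0: a=8, p=8, q=1
  k=1: a=1, p=9, q=1
  k=2: a=2, p=26, q=3
  k=3: a=6, p=165, q=19

165/19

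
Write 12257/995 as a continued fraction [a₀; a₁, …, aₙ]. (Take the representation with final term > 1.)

12257 = 12*995 + 317
995 = 3*317 + 44
317 = 7*44 + 9
44 = 4*9 + 8
9 = 1*8 + 1
8 = 8*1 + 0  (stop)
So 12257/995 = [12; 3, 7, 4, 1, 8].

[12; 3, 7, 4, 1, 8]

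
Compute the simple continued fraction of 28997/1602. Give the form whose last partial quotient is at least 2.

28997 = 18·1602 + 161
1602 = 9·161 + 153
161 = 1·153 + 8
153 = 19·8 + 1
8 = 8·1 + 0  (stop)
So 28997/1602 = [18; 9, 1, 19, 8].

[18; 9, 1, 19, 8]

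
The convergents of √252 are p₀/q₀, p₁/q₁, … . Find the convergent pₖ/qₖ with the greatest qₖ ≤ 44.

127/8

√252 = [15; 1, 6, 1, 30, …] (period length 4).
Convergents:
  p_0/q_0 = 15/1
  p_1/q_1 = 16/1
  p_2/q_2 = 111/7
  p_3/q_3 = 127/8
  p_4/q_4 = 3921/247
q_3 = 8 ≤ 44 < 247 = q_4, so the answer is 127/8.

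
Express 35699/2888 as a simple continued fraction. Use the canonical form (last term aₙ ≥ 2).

35699 = 12·2888 + 1043
2888 = 2·1043 + 802
1043 = 1·802 + 241
802 = 3·241 + 79
241 = 3·79 + 4
79 = 19·4 + 3
4 = 1·3 + 1
3 = 3·1 + 0  (stop)
So 35699/2888 = [12; 2, 1, 3, 3, 19, 1, 3].

[12; 2, 1, 3, 3, 19, 1, 3]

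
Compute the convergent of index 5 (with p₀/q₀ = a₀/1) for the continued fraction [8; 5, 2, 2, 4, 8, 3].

Using pₖ = aₖpₖ₋₁ + pₖ₋₂, qₖ = aₖqₖ₋₁ + qₖ₋₂ (with p₋₁=1, p₋₂=0, q₋₁=0, q₋₂=1):
  k=0: a=8, p=8, q=1
  k=1: a=5, p=41, q=5
  k=2: a=2, p=90, q=11
  k=3: a=2, p=221, q=27
  k=4: a=4, p=974, q=119
  k=5: a=8, p=8013, q=979

8013/979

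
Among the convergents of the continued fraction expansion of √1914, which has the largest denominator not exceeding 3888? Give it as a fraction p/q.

61249/1400

√1914 = [43; 1, 2, 1, 86, …] (period length 4).
Convergents:
  p_0/q_0 = 43/1
  p_1/q_1 = 44/1
  p_2/q_2 = 131/3
  p_3/q_3 = 175/4
  p_4/q_4 = 15181/347
  p_5/q_5 = 15356/351
  p_6/q_6 = 45893/1049
  p_7/q_7 = 61249/1400
  p_8/q_8 = 5313307/121449
q_7 = 1400 ≤ 3888 < 121449 = q_8, so the answer is 61249/1400.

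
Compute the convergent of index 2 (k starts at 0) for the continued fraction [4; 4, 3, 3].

55/13

Using pₖ = aₖpₖ₋₁ + pₖ₋₂, qₖ = aₖqₖ₋₁ + qₖ₋₂ (with p₋₁=1, p₋₂=0, q₋₁=0, q₋₂=1):
  k=0: a=4, p=4, q=1
  k=1: a=4, p=17, q=4
  k=2: a=3, p=55, q=13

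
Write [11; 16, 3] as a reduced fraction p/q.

Using pₖ = aₖpₖ₋₁ + pₖ₋₂ and qₖ = aₖqₖ₋₁ + qₖ₋₂:
  k=0: a=11, p=11, q=1
  k=1: a=16, p=177, q=16
  k=2: a=3, p=542, q=49

542/49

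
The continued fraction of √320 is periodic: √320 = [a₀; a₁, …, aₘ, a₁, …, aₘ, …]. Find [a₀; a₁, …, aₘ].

a₀ = ⌊√320⌋ = 17.
With m₀=0, d₀=1 and mₖ₊₁ = dₖaₖ − mₖ, dₖ₊₁ = (n − mₖ₊₁²)/dₖ, aₖ₊₁ = ⌊(a₀+mₖ₊₁)/dₖ₊₁⌋:
  k=1: m=17, d=31, a=1
  k=2: m=14, d=4, a=7
  k=3: m=14, d=31, a=1
  k=4: m=17, d=1, a=34
d=1 and a=2a₀=34 at k=4, so the next step gives (m, d) = (17, 31) again — its k=1 value — and the period has length 4.

[17; 1, 7, 1, 34]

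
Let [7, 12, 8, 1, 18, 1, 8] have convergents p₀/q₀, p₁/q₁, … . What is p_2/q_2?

Using pₖ = aₖpₖ₋₁ + pₖ₋₂, qₖ = aₖqₖ₋₁ + qₖ₋₂ (with p₋₁=1, p₋₂=0, q₋₁=0, q₋₂=1):
  k=0: a=7, p=7, q=1
  k=1: a=12, p=85, q=12
  k=2: a=8, p=687, q=97

687/97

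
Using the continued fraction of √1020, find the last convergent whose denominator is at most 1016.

32161/1007

√1020 = [31; 1, 14, 1, 62, …] (period length 4).
Convergents:
  p_0/q_0 = 31/1
  p_1/q_1 = 32/1
  p_2/q_2 = 479/15
  p_3/q_3 = 511/16
  p_4/q_4 = 32161/1007
  p_5/q_5 = 32672/1023
q_4 = 1007 ≤ 1016 < 1023 = q_5, so the answer is 32161/1007.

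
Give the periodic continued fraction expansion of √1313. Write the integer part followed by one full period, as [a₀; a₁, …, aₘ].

a₀ = ⌊√1313⌋ = 36.

[36; 4, 4, 72]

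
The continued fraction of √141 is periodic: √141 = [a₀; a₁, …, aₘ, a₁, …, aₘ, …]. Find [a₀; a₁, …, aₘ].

[11; 1, 6, 1, 22]

a₀ = ⌊√141⌋ = 11.
With m₀=0, d₀=1 and mₖ₊₁ = dₖaₖ − mₖ, dₖ₊₁ = (n − mₖ₊₁²)/dₖ, aₖ₊₁ = ⌊(a₀+mₖ₊₁)/dₖ₊₁⌋:
  k=1: m=11, d=20, a=1
  k=2: m=9, d=3, a=6
  k=3: m=9, d=20, a=1
  k=4: m=11, d=1, a=22
d=1 and a=2a₀=22 at k=4, so the next step gives (m, d) = (11, 20) again — its k=1 value — and the period has length 4.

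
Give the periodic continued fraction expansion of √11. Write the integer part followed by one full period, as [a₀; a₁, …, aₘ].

[3; 3, 6]

a₀ = ⌊√11⌋ = 3.
With m₀=0, d₀=1 and mₖ₊₁ = dₖaₖ − mₖ, dₖ₊₁ = (n − mₖ₊₁²)/dₖ, aₖ₊₁ = ⌊(a₀+mₖ₊₁)/dₖ₊₁⌋:
  k=1: m=3, d=2, a=3
  k=2: m=3, d=1, a=6
d=1 and a=2a₀=6 at k=2, so the next step gives (m, d) = (3, 2) again — its k=1 value — and the period has length 2.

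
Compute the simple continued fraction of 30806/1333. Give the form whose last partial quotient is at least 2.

30806 = 23·1333 + 147
1333 = 9·147 + 10
147 = 14·10 + 7
10 = 1·7 + 3
7 = 2·3 + 1
3 = 3·1 + 0  (stop)
So 30806/1333 = [23; 9, 14, 1, 2, 3].

[23; 9, 14, 1, 2, 3]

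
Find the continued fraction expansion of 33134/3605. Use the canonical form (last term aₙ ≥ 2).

[9; 5, 4, 3, 3, 1, 3, 3]

33134 = 9×3605 + 689
3605 = 5×689 + 160
689 = 4×160 + 49
160 = 3×49 + 13
49 = 3×13 + 10
13 = 1×10 + 3
10 = 3×3 + 1
3 = 3×1 + 0  (stop)
So 33134/3605 = [9; 5, 4, 3, 3, 1, 3, 3].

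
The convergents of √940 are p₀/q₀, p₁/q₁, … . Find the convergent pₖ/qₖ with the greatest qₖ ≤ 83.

1441/47

√940 = [30; 1, 1, 1, 14, 1, 1, 1, 60, …] (period length 8).
Convergents:
  p_0/q_0 = 30/1
  p_1/q_1 = 31/1
  p_2/q_2 = 61/2
  p_3/q_3 = 92/3
  p_4/q_4 = 1349/44
  p_5/q_5 = 1441/47
  p_6/q_6 = 2790/91
q_5 = 47 ≤ 83 < 91 = q_6, so the answer is 1441/47.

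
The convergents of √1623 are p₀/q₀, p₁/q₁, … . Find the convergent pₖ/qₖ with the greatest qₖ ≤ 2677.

√1623 = [40; 3, 2, 26, 2, 3, 80, …] (period length 6).
Convergents:
  p_0/q_0 = 40/1
  p_1/q_1 = 121/3
  p_2/q_2 = 282/7
  p_3/q_3 = 7453/185
  p_4/q_4 = 15188/377
  p_5/q_5 = 53017/1316
  p_6/q_6 = 4256548/105657
q_5 = 1316 ≤ 2677 < 105657 = q_6, so the answer is 53017/1316.

53017/1316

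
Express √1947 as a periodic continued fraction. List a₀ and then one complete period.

a₀ = ⌊√1947⌋ = 44.
With m₀=0, d₀=1 and mₖ₊₁ = dₖaₖ − mₖ, dₖ₊₁ = (n − mₖ₊₁²)/dₖ, aₖ₊₁ = ⌊(a₀+mₖ₊₁)/dₖ₊₁⌋:
  k=1: m=44, d=11, a=8
  k=2: m=44, d=1, a=88
d=1 and a=2a₀=88 at k=2, so the next step gives (m, d) = (44, 11) again — its k=1 value — and the period has length 2.

[44; 8, 88]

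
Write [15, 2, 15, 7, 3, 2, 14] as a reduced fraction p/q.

356411/23018

Using pₖ = aₖpₖ₋₁ + pₖ₋₂ and qₖ = aₖqₖ₋₁ + qₖ₋₂:
  k=0: a=15, p=15, q=1
  k=1: a=2, p=31, q=2
  k=2: a=15, p=480, q=31
  k=3: a=7, p=3391, q=219
  k=4: a=3, p=10653, q=688
  k=5: a=2, p=24697, q=1595
  k=6: a=14, p=356411, q=23018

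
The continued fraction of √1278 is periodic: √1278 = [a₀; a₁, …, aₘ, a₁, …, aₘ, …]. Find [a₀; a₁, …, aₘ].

[35; 1, 2, 1, 70]

a₀ = ⌊√1278⌋ = 35.
With m₀=0, d₀=1 and mₖ₊₁ = dₖaₖ − mₖ, dₖ₊₁ = (n − mₖ₊₁²)/dₖ, aₖ₊₁ = ⌊(a₀+mₖ₊₁)/dₖ₊₁⌋:
  k=1: m=35, d=53, a=1
  k=2: m=18, d=18, a=2
  k=3: m=18, d=53, a=1
  k=4: m=35, d=1, a=70
d=1 and a=2a₀=70 at k=4, so the next step gives (m, d) = (35, 53) again — its k=1 value — and the period has length 4.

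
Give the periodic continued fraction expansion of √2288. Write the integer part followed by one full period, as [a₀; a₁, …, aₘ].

[47; 1, 4, 1, 94]

a₀ = ⌊√2288⌋ = 47.
With m₀=0, d₀=1 and mₖ₊₁ = dₖaₖ − mₖ, dₖ₊₁ = (n − mₖ₊₁²)/dₖ, aₖ₊₁ = ⌊(a₀+mₖ₊₁)/dₖ₊₁⌋:
  k=1: m=47, d=79, a=1
  k=2: m=32, d=16, a=4
  k=3: m=32, d=79, a=1
  k=4: m=47, d=1, a=94
d=1 and a=2a₀=94 at k=4, so the next step gives (m, d) = (47, 79) again — its k=1 value — and the period has length 4.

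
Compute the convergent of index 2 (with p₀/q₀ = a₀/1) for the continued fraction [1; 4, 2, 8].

11/9

Using pₖ = aₖpₖ₋₁ + pₖ₋₂, qₖ = aₖqₖ₋₁ + qₖ₋₂ (with p₋₁=1, p₋₂=0, q₋₁=0, q₋₂=1):
  k=0: a=1, p=1, q=1
  k=1: a=4, p=5, q=4
  k=2: a=2, p=11, q=9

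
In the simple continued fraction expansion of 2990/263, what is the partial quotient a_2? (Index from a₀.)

1

2990 = 11·263 + 97   →  a_0 = 11
263 = 2·97 + 69   →  a_1 = 2
97 = 1·69 + 28   →  a_2 = 1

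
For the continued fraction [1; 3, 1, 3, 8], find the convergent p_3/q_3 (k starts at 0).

Using pₖ = aₖpₖ₋₁ + pₖ₋₂, qₖ = aₖqₖ₋₁ + qₖ₋₂ (with p₋₁=1, p₋₂=0, q₋₁=0, q₋₂=1):
  k=0: a=1, p=1, q=1
  k=1: a=3, p=4, q=3
  k=2: a=1, p=5, q=4
  k=3: a=3, p=19, q=15

19/15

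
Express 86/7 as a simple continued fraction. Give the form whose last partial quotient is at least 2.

86 = 12×7 + 2
7 = 3×2 + 1
2 = 2×1 + 0  (stop)
So 86/7 = [12; 3, 2].

[12; 3, 2]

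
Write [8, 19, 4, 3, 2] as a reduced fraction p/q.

Fold from the inside: start with 2/1.
  3 + 1/2 = 7/2
  4 + 2/7 = 30/7
  19 + 7/30 = 577/30
  8 + 30/577 = 4646/577

4646/577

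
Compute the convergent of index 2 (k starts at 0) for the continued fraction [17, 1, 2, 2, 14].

53/3

Using pₖ = aₖpₖ₋₁ + pₖ₋₂, qₖ = aₖqₖ₋₁ + qₖ₋₂ (with p₋₁=1, p₋₂=0, q₋₁=0, q₋₂=1):
  k=0: a=17, p=17, q=1
  k=1: a=1, p=18, q=1
  k=2: a=2, p=53, q=3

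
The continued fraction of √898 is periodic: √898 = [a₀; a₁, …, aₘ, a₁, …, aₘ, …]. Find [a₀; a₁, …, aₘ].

[29; 1, 28, 1, 58]

a₀ = ⌊√898⌋ = 29.
With m₀=0, d₀=1 and mₖ₊₁ = dₖaₖ − mₖ, dₖ₊₁ = (n − mₖ₊₁²)/dₖ, aₖ₊₁ = ⌊(a₀+mₖ₊₁)/dₖ₊₁⌋:
  k=1: m=29, d=57, a=1
  k=2: m=28, d=2, a=28
  k=3: m=28, d=57, a=1
  k=4: m=29, d=1, a=58
d=1 and a=2a₀=58 at k=4, so the next step gives (m, d) = (29, 57) again — its k=1 value — and the period has length 4.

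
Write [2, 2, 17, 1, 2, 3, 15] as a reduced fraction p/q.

13846/5569

Fold from the inside: start with 15/1.
  3 + 1/15 = 46/15
  2 + 15/46 = 107/46
  1 + 46/107 = 153/107
  17 + 107/153 = 2708/153
  2 + 153/2708 = 5569/2708
  2 + 2708/5569 = 13846/5569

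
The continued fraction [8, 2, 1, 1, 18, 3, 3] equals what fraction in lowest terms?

Fold from the inside: start with 3/1.
  3 + 1/3 = 10/3
  18 + 3/10 = 183/10
  1 + 10/183 = 193/183
  1 + 183/193 = 376/193
  2 + 193/376 = 945/376
  8 + 376/945 = 7936/945

7936/945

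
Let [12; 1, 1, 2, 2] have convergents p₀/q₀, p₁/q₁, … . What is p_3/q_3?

Using pₖ = aₖpₖ₋₁ + pₖ₋₂, qₖ = aₖqₖ₋₁ + qₖ₋₂ (with p₋₁=1, p₋₂=0, q₋₁=0, q₋₂=1):
  k=0: a=12, p=12, q=1
  k=1: a=1, p=13, q=1
  k=2: a=1, p=25, q=2
  k=3: a=2, p=63, q=5

63/5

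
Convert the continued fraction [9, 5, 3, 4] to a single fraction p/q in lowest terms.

634/69

Fold from the inside: start with 4/1.
  3 + 1/4 = 13/4
  5 + 4/13 = 69/13
  9 + 13/69 = 634/69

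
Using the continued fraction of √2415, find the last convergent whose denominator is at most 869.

√2415 = [49; 7, 98, …] (period length 2).
Convergents:
  p_0/q_0 = 49/1
  p_1/q_1 = 344/7
  p_2/q_2 = 33761/687
  p_3/q_3 = 236671/4816
q_2 = 687 ≤ 869 < 4816 = q_3, so the answer is 33761/687.

33761/687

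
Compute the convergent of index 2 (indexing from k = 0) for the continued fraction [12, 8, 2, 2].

206/17

Using pₖ = aₖpₖ₋₁ + pₖ₋₂, qₖ = aₖqₖ₋₁ + qₖ₋₂ (with p₋₁=1, p₋₂=0, q₋₁=0, q₋₂=1):
  k=0: a=12, p=12, q=1
  k=1: a=8, p=97, q=8
  k=2: a=2, p=206, q=17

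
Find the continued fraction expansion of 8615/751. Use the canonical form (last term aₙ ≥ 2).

[11; 2, 8, 4, 3, 3]

8615 = 11×751 + 354
751 = 2×354 + 43
354 = 8×43 + 10
43 = 4×10 + 3
10 = 3×3 + 1
3 = 3×1 + 0  (stop)
So 8615/751 = [11; 2, 8, 4, 3, 3].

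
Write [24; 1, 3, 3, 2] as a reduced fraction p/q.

Using pₖ = aₖpₖ₋₁ + pₖ₋₂ and qₖ = aₖqₖ₋₁ + qₖ₋₂:
  k=0: a=24, p=24, q=1
  k=1: a=1, p=25, q=1
  k=2: a=3, p=99, q=4
  k=3: a=3, p=322, q=13
  k=4: a=2, p=743, q=30

743/30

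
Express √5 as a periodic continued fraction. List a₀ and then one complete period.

a₀ = ⌊√5⌋ = 2.
With m₀=0, d₀=1 and mₖ₊₁ = dₖaₖ − mₖ, dₖ₊₁ = (n − mₖ₊₁²)/dₖ, aₖ₊₁ = ⌊(a₀+mₖ₊₁)/dₖ₊₁⌋:
  k=1: m=2, d=1, a=4
d=1 and a=2a₀=4 at k=1, so the next step gives (m, d) = (2, 1) again — its k=1 value — and the period has length 1.

[2; 4]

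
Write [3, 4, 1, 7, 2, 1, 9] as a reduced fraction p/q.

Using pₖ = aₖpₖ₋₁ + pₖ₋₂ and qₖ = aₖqₖ₋₁ + qₖ₋₂:
  k=0: a=3, p=3, q=1
  k=1: a=4, p=13, q=4
  k=2: a=1, p=16, q=5
  k=3: a=7, p=125, q=39
  k=4: a=2, p=266, q=83
  k=5: a=1, p=391, q=122
  k=6: a=9, p=3785, q=1181

3785/1181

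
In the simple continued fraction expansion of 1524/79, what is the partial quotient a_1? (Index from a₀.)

1524 = 19·79 + 23   →  a_0 = 19
79 = 3·23 + 10   →  a_1 = 3

3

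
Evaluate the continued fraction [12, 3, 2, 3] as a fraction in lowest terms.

Fold from the inside: start with 3/1.
  2 + 1/3 = 7/3
  3 + 3/7 = 24/7
  12 + 7/24 = 295/24

295/24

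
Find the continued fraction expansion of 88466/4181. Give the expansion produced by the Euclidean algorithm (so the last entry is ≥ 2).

[21; 6, 3, 2, 13, 7]

88466 = 21×4181 + 665
4181 = 6×665 + 191
665 = 3×191 + 92
191 = 2×92 + 7
92 = 13×7 + 1
7 = 7×1 + 0  (stop)
So 88466/4181 = [21; 6, 3, 2, 13, 7].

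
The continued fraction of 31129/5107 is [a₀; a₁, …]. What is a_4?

4

31129 = 6·5107 + 487   →  a_0 = 6
5107 = 10·487 + 237   →  a_1 = 10
487 = 2·237 + 13   →  a_2 = 2
237 = 18·13 + 3   →  a_3 = 18
13 = 4·3 + 1   →  a_4 = 4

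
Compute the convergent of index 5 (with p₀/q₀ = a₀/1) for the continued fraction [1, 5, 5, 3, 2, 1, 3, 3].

Using pₖ = aₖpₖ₋₁ + pₖ₋₂, qₖ = aₖqₖ₋₁ + qₖ₋₂ (with p₋₁=1, p₋₂=0, q₋₁=0, q₋₂=1):
  k=0: a=1, p=1, q=1
  k=1: a=5, p=6, q=5
  k=2: a=5, p=31, q=26
  k=3: a=3, p=99, q=83
  k=4: a=2, p=229, q=192
  k=5: a=1, p=328, q=275

328/275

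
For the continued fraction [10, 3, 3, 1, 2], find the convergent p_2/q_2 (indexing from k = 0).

Using pₖ = aₖpₖ₋₁ + pₖ₋₂, qₖ = aₖqₖ₋₁ + qₖ₋₂ (with p₋₁=1, p₋₂=0, q₋₁=0, q₋₂=1):
  k=0: a=10, p=10, q=1
  k=1: a=3, p=31, q=3
  k=2: a=3, p=103, q=10

103/10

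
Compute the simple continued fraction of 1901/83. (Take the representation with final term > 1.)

[22; 1, 9, 2, 1, 2]

1901 = 22×83 + 75
83 = 1×75 + 8
75 = 9×8 + 3
8 = 2×3 + 2
3 = 1×2 + 1
2 = 2×1 + 0  (stop)
So 1901/83 = [22; 1, 9, 2, 1, 2].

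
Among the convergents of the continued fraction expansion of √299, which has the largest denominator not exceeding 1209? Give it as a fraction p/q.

14231/823

√299 = [17; 3, 2, 3, 34, …] (period length 4).
Convergents:
  p_0/q_0 = 17/1
  p_1/q_1 = 52/3
  p_2/q_2 = 121/7
  p_3/q_3 = 415/24
  p_4/q_4 = 14231/823
  p_5/q_5 = 43108/2493
q_4 = 823 ≤ 1209 < 2493 = q_5, so the answer is 14231/823.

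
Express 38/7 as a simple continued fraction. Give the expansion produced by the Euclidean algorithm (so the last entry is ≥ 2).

38 = 5*7 + 3
7 = 2*3 + 1
3 = 3*1 + 0  (stop)
So 38/7 = [5; 2, 3].

[5; 2, 3]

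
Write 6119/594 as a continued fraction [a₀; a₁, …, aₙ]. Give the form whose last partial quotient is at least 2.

[10; 3, 3, 7, 8]

6119 = 10·594 + 179
594 = 3·179 + 57
179 = 3·57 + 8
57 = 7·8 + 1
8 = 8·1 + 0  (stop)
So 6119/594 = [10; 3, 3, 7, 8].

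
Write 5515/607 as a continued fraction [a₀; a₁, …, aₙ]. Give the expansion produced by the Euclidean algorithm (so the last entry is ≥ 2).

[9; 11, 1, 2, 17]

5515 = 9×607 + 52
607 = 11×52 + 35
52 = 1×35 + 17
35 = 2×17 + 1
17 = 17×1 + 0  (stop)
So 5515/607 = [9; 11, 1, 2, 17].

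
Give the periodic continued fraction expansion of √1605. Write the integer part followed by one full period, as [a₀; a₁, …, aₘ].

[40; 16, 80]

a₀ = ⌊√1605⌋ = 40.
With m₀=0, d₀=1 and mₖ₊₁ = dₖaₖ − mₖ, dₖ₊₁ = (n − mₖ₊₁²)/dₖ, aₖ₊₁ = ⌊(a₀+mₖ₊₁)/dₖ₊₁⌋:
  k=1: m=40, d=5, a=16
  k=2: m=40, d=1, a=80
d=1 and a=2a₀=80 at k=2, so the next step gives (m, d) = (40, 5) again — its k=1 value — and the period has length 2.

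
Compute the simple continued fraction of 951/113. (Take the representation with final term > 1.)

[8; 2, 2, 2, 9]

951 = 8*113 + 47
113 = 2*47 + 19
47 = 2*19 + 9
19 = 2*9 + 1
9 = 9*1 + 0  (stop)
So 951/113 = [8; 2, 2, 2, 9].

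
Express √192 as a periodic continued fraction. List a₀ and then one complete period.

a₀ = ⌊√192⌋ = 13.

[13; 1, 5, 1, 26]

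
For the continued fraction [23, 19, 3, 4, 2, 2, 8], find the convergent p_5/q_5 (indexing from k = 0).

Using pₖ = aₖpₖ₋₁ + pₖ₋₂, qₖ = aₖqₖ₋₁ + qₖ₋₂ (with p₋₁=1, p₋₂=0, q₋₁=0, q₋₂=1):
  k=0: a=23, p=23, q=1
  k=1: a=19, p=438, q=19
  k=2: a=3, p=1337, q=58
  k=3: a=4, p=5786, q=251
  k=4: a=2, p=12909, q=560
  k=5: a=2, p=31604, q=1371

31604/1371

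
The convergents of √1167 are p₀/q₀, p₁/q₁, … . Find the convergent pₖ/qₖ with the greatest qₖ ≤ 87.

√1167 = [34; 6, 5, 11, 5, 6, 68, …] (period length 6).
Convergents:
  p_0/q_0 = 34/1
  p_1/q_1 = 205/6
  p_2/q_2 = 1059/31
  p_3/q_3 = 11854/347
q_2 = 31 ≤ 87 < 347 = q_3, so the answer is 1059/31.

1059/31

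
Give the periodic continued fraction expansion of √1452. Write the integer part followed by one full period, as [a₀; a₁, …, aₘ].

[38; 9, 1, 1, 18, 1, 1, 9, 76]

a₀ = ⌊√1452⌋ = 38.
With m₀=0, d₀=1 and mₖ₊₁ = dₖaₖ − mₖ, dₖ₊₁ = (n − mₖ₊₁²)/dₖ, aₖ₊₁ = ⌊(a₀+mₖ₊₁)/dₖ₊₁⌋:
  k=1: m=38, d=8, a=9
  k=2: m=34, d=37, a=1
  k=3: m=3, d=39, a=1
  k=4: m=36, d=4, a=18
  k=5: m=36, d=39, a=1
  k=6: m=3, d=37, a=1
  k=7: m=34, d=8, a=9
  k=8: m=38, d=1, a=76
d=1 and a=2a₀=76 at k=8, so the next step gives (m, d) = (38, 8) again — its k=1 value — and the period has length 8.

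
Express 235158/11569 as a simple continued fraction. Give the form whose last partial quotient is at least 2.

235158 = 20×11569 + 3778
11569 = 3×3778 + 235
3778 = 16×235 + 18
235 = 13×18 + 1
18 = 18×1 + 0  (stop)
So 235158/11569 = [20; 3, 16, 13, 18].

[20; 3, 16, 13, 18]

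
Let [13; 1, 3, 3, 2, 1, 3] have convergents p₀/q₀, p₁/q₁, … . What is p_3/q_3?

Using pₖ = aₖpₖ₋₁ + pₖ₋₂, qₖ = aₖqₖ₋₁ + qₖ₋₂ (with p₋₁=1, p₋₂=0, q₋₁=0, q₋₂=1):
  k=0: a=13, p=13, q=1
  k=1: a=1, p=14, q=1
  k=2: a=3, p=55, q=4
  k=3: a=3, p=179, q=13

179/13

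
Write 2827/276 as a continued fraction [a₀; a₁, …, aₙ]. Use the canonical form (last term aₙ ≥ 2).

[10; 4, 8, 2, 1, 2]

2827 = 10×276 + 67
276 = 4×67 + 8
67 = 8×8 + 3
8 = 2×3 + 2
3 = 1×2 + 1
2 = 2×1 + 0  (stop)
So 2827/276 = [10; 4, 8, 2, 1, 2].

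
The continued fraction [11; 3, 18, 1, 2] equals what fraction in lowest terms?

1937/171

Fold from the inside: start with 2/1.
  1 + 1/2 = 3/2
  18 + 2/3 = 56/3
  3 + 3/56 = 171/56
  11 + 56/171 = 1937/171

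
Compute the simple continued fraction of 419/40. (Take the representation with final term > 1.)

[10; 2, 9, 2]

419 = 10×40 + 19
40 = 2×19 + 2
19 = 9×2 + 1
2 = 2×1 + 0  (stop)
So 419/40 = [10; 2, 9, 2].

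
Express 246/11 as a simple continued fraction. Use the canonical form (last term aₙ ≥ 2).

[22; 2, 1, 3]

246 = 22*11 + 4
11 = 2*4 + 3
4 = 1*3 + 1
3 = 3*1 + 0  (stop)
So 246/11 = [22; 2, 1, 3].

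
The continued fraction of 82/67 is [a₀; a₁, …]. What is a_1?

4

82 = 1·67 + 15   →  a_0 = 1
67 = 4·15 + 7   →  a_1 = 4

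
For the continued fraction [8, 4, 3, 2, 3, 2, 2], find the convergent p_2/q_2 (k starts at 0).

Using pₖ = aₖpₖ₋₁ + pₖ₋₂, qₖ = aₖqₖ₋₁ + qₖ₋₂ (with p₋₁=1, p₋₂=0, q₋₁=0, q₋₂=1):
  k=0: a=8, p=8, q=1
  k=1: a=4, p=33, q=4
  k=2: a=3, p=107, q=13

107/13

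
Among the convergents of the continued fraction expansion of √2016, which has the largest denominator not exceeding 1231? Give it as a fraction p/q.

40365/899

√2016 = [44; 1, 8, 1, 88, …] (period length 4).
Convergents:
  p_0/q_0 = 44/1
  p_1/q_1 = 45/1
  p_2/q_2 = 404/9
  p_3/q_3 = 449/10
  p_4/q_4 = 39916/889
  p_5/q_5 = 40365/899
  p_6/q_6 = 362836/8081
q_5 = 899 ≤ 1231 < 8081 = q_6, so the answer is 40365/899.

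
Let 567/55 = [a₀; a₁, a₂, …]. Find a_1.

3

567 = 10·55 + 17   →  a_0 = 10
55 = 3·17 + 4   →  a_1 = 3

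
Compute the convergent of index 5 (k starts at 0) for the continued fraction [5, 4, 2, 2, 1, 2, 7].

439/84

Using pₖ = aₖpₖ₋₁ + pₖ₋₂, qₖ = aₖqₖ₋₁ + qₖ₋₂ (with p₋₁=1, p₋₂=0, q₋₁=0, q₋₂=1):
  k=0: a=5, p=5, q=1
  k=1: a=4, p=21, q=4
  k=2: a=2, p=47, q=9
  k=3: a=2, p=115, q=22
  k=4: a=1, p=162, q=31
  k=5: a=2, p=439, q=84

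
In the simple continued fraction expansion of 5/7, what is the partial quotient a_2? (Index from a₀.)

5 = 0·7 + 5   →  a_0 = 0
7 = 1·5 + 2   →  a_1 = 1
5 = 2·2 + 1   →  a_2 = 2

2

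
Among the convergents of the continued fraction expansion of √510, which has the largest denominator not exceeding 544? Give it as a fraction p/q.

12082/535

√510 = [22; 1, 1, 2, 1, 1, 44, …] (period length 6).
Convergents:
  p_0/q_0 = 22/1
  p_1/q_1 = 23/1
  p_2/q_2 = 45/2
  p_3/q_3 = 113/5
  p_4/q_4 = 158/7
  p_5/q_5 = 271/12
  p_6/q_6 = 12082/535
  p_7/q_7 = 12353/547
q_6 = 535 ≤ 544 < 547 = q_7, so the answer is 12082/535.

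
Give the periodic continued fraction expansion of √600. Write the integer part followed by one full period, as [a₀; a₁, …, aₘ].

[24; 2, 48]

a₀ = ⌊√600⌋ = 24.
With m₀=0, d₀=1 and mₖ₊₁ = dₖaₖ − mₖ, dₖ₊₁ = (n − mₖ₊₁²)/dₖ, aₖ₊₁ = ⌊(a₀+mₖ₊₁)/dₖ₊₁⌋:
  k=1: m=24, d=24, a=2
  k=2: m=24, d=1, a=48
d=1 and a=2a₀=48 at k=2, so the next step gives (m, d) = (24, 24) again — its k=1 value — and the period has length 2.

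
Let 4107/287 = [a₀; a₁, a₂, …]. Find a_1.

4107 = 14·287 + 89   →  a_0 = 14
287 = 3·89 + 20   →  a_1 = 3

3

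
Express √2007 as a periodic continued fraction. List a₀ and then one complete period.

a₀ = ⌊√2007⌋ = 44.
With m₀=0, d₀=1 and mₖ₊₁ = dₖaₖ − mₖ, dₖ₊₁ = (n − mₖ₊₁²)/dₖ, aₖ₊₁ = ⌊(a₀+mₖ₊₁)/dₖ₊₁⌋:
  k=1: m=44, d=71, a=1
  k=2: m=27, d=18, a=3
  k=3: m=27, d=71, a=1
  k=4: m=44, d=1, a=88
d=1 and a=2a₀=88 at k=4, so the next step gives (m, d) = (44, 71) again — its k=1 value — and the period has length 4.

[44; 1, 3, 1, 88]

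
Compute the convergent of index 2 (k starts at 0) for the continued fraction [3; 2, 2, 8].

Using pₖ = aₖpₖ₋₁ + pₖ₋₂, qₖ = aₖqₖ₋₁ + qₖ₋₂ (with p₋₁=1, p₋₂=0, q₋₁=0, q₋₂=1):
  k=0: a=3, p=3, q=1
  k=1: a=2, p=7, q=2
  k=2: a=2, p=17, q=5

17/5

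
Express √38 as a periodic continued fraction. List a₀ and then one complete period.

[6; 6, 12]

a₀ = ⌊√38⌋ = 6.
With m₀=0, d₀=1 and mₖ₊₁ = dₖaₖ − mₖ, dₖ₊₁ = (n − mₖ₊₁²)/dₖ, aₖ₊₁ = ⌊(a₀+mₖ₊₁)/dₖ₊₁⌋:
  k=1: m=6, d=2, a=6
  k=2: m=6, d=1, a=12
d=1 and a=2a₀=12 at k=2, so the next step gives (m, d) = (6, 2) again — its k=1 value — and the period has length 2.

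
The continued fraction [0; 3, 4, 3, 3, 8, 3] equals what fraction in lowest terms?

Using pₖ = aₖpₖ₋₁ + pₖ₋₂ and qₖ = aₖqₖ₋₁ + qₖ₋₂:
  k=0: a=0, p=0, q=1
  k=1: a=3, p=1, q=3
  k=2: a=4, p=4, q=13
  k=3: a=3, p=13, q=42
  k=4: a=3, p=43, q=139
  k=5: a=8, p=357, q=1154
  k=6: a=3, p=1114, q=3601

1114/3601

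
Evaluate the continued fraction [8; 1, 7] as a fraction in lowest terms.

Using pₖ = aₖpₖ₋₁ + pₖ₋₂ and qₖ = aₖqₖ₋₁ + qₖ₋₂:
  k=0: a=8, p=8, q=1
  k=1: a=1, p=9, q=1
  k=2: a=7, p=71, q=8

71/8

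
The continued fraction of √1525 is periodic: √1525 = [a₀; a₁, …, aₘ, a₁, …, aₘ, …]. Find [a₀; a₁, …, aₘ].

a₀ = ⌊√1525⌋ = 39.
With m₀=0, d₀=1 and mₖ₊₁ = dₖaₖ − mₖ, dₖ₊₁ = (n − mₖ₊₁²)/dₖ, aₖ₊₁ = ⌊(a₀+mₖ₊₁)/dₖ₊₁⌋:
  k=1: m=39, d=4, a=19
  k=2: m=37, d=39, a=1
  k=3: m=2, d=39, a=1
  k=4: m=37, d=4, a=19
  k=5: m=39, d=1, a=78
d=1 and a=2a₀=78 at k=5, so the next step gives (m, d) = (39, 4) again — its k=1 value — and the period has length 5.

[39; 19, 1, 1, 19, 78]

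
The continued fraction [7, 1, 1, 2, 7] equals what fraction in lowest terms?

Using pₖ = aₖpₖ₋₁ + pₖ₋₂ and qₖ = aₖqₖ₋₁ + qₖ₋₂:
  k=0: a=7, p=7, q=1
  k=1: a=1, p=8, q=1
  k=2: a=1, p=15, q=2
  k=3: a=2, p=38, q=5
  k=4: a=7, p=281, q=37

281/37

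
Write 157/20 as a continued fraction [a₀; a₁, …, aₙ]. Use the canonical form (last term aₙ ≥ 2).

157 = 7·20 + 17
20 = 1·17 + 3
17 = 5·3 + 2
3 = 1·2 + 1
2 = 2·1 + 0  (stop)
So 157/20 = [7; 1, 5, 1, 2].

[7; 1, 5, 1, 2]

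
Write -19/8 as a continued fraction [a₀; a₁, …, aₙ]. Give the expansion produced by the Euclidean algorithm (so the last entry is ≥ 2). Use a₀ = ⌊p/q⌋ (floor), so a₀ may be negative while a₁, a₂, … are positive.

-19 = -3×8 + 5
8 = 1×5 + 3
5 = 1×3 + 2
3 = 1×2 + 1
2 = 2×1 + 0  (stop)
So -19/8 = [-3; 1, 1, 1, 2].

[-3; 1, 1, 1, 2]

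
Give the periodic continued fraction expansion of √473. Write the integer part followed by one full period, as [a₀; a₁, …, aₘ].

a₀ = ⌊√473⌋ = 21.

[21; 1, 2, 1, 42]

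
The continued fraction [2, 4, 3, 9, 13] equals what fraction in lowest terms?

Fold from the inside: start with 13/1.
  9 + 1/13 = 118/13
  3 + 13/118 = 367/118
  4 + 118/367 = 1586/367
  2 + 367/1586 = 3539/1586

3539/1586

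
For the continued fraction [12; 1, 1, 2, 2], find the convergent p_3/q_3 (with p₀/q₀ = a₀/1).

Using pₖ = aₖpₖ₋₁ + pₖ₋₂, qₖ = aₖqₖ₋₁ + qₖ₋₂ (with p₋₁=1, p₋₂=0, q₋₁=0, q₋₂=1):
  k=0: a=12, p=12, q=1
  k=1: a=1, p=13, q=1
  k=2: a=1, p=25, q=2
  k=3: a=2, p=63, q=5

63/5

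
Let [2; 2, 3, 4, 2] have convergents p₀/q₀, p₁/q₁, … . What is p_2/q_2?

Using pₖ = aₖpₖ₋₁ + pₖ₋₂, qₖ = aₖqₖ₋₁ + qₖ₋₂ (with p₋₁=1, p₋₂=0, q₋₁=0, q₋₂=1):
  k=0: a=2, p=2, q=1
  k=1: a=2, p=5, q=2
  k=2: a=3, p=17, q=7

17/7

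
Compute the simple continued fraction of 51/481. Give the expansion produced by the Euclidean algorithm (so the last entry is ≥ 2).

[0; 9, 2, 3, 7]

51 = 0×481 + 51
481 = 9×51 + 22
51 = 2×22 + 7
22 = 3×7 + 1
7 = 7×1 + 0  (stop)
So 51/481 = [0; 9, 2, 3, 7].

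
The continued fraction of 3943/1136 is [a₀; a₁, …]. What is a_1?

2

3943 = 3·1136 + 535   →  a_0 = 3
1136 = 2·535 + 66   →  a_1 = 2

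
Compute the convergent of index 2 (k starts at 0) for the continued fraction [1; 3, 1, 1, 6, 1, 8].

Using pₖ = aₖpₖ₋₁ + pₖ₋₂, qₖ = aₖqₖ₋₁ + qₖ₋₂ (with p₋₁=1, p₋₂=0, q₋₁=0, q₋₂=1):
  k=0: a=1, p=1, q=1
  k=1: a=3, p=4, q=3
  k=2: a=1, p=5, q=4

5/4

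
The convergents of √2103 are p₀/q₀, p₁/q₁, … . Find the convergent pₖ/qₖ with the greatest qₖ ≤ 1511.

√2103 = [45; 1, 6, 15, 6, 1, 90, …] (period length 6).
Convergents:
  p_0/q_0 = 45/1
  p_1/q_1 = 46/1
  p_2/q_2 = 321/7
  p_3/q_3 = 4861/106
  p_4/q_4 = 29487/643
  p_5/q_5 = 34348/749
  p_6/q_6 = 3120807/68053
q_5 = 749 ≤ 1511 < 68053 = q_6, so the answer is 34348/749.

34348/749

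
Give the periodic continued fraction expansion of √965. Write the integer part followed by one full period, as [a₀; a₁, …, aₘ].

[31; 15, 1, 1, 15, 62]

a₀ = ⌊√965⌋ = 31.
With m₀=0, d₀=1 and mₖ₊₁ = dₖaₖ − mₖ, dₖ₊₁ = (n − mₖ₊₁²)/dₖ, aₖ₊₁ = ⌊(a₀+mₖ₊₁)/dₖ₊₁⌋:
  k=1: m=31, d=4, a=15
  k=2: m=29, d=31, a=1
  k=3: m=2, d=31, a=1
  k=4: m=29, d=4, a=15
  k=5: m=31, d=1, a=62
d=1 and a=2a₀=62 at k=5, so the next step gives (m, d) = (31, 4) again — its k=1 value — and the period has length 5.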